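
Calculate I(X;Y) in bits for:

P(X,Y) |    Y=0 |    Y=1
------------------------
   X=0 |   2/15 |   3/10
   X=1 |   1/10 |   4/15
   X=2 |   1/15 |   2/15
0.0018 bits

Mutual information: I(X;Y) = H(X) + H(Y) - H(X,Y)

Marginals:
P(X) = (13/30, 11/30, 1/5), H(X) = 1.5179 bits
P(Y) = (3/10, 7/10), H(Y) = 0.8813 bits

Joint entropy: H(X,Y) = 2.3974 bits

I(X;Y) = 1.5179 + 0.8813 - 2.3974 = 0.0018 bits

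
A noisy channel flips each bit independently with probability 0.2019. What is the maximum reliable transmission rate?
0.2743 bits

For a binary symmetric channel (BSC) with error probability p:
Capacity C = 1 - H(p) bits per symbol

where H(p) = -p log₂(p) - (1-p) log₂(1-p) is the binary entropy function.

H(0.2019) = 0.7257 bits
C = 1 - 0.7257 = 0.2743 bits per symbol

This means we can reliably transmit up to 0.2743 bits of information per channel use.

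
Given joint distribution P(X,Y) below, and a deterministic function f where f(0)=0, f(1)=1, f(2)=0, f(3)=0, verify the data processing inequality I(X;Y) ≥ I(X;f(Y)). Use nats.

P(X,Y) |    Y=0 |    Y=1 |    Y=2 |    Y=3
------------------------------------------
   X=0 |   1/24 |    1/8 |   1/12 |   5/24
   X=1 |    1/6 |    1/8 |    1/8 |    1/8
I(X;Y) = 0.0514, I(X;f(Y)) = 0.0012, inequality holds: 0.0514 ≥ 0.0012

Data Processing Inequality: For any Markov chain X → Y → Z, we have I(X;Y) ≥ I(X;Z).

Here Z = f(Y) is a deterministic function of Y, forming X → Y → Z.

Original I(X;Y) = 0.0514 nats

After applying f:
P(X,Z) where Z=f(Y):
- P(X,Z=0) = P(X,Y=0) + P(X,Y=2) + P(X,Y=3)
- P(X,Z=1) = P(X,Y=1)

I(X;Z) = I(X;f(Y)) = 0.0012 nats

Verification: 0.0514 ≥ 0.0012 ✓

Information cannot be created by processing; the function f can only lose information about X.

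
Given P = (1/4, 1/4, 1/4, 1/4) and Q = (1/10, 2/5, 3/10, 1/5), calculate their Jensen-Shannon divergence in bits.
0.0402 bits

Jensen-Shannon divergence is:
JSD(P||Q) = 0.5 × D_KL(P||M) + 0.5 × D_KL(Q||M)
where M = 0.5 × (P + Q) is the mixture distribution.

M = 0.5 × (1/4, 1/4, 1/4, 1/4) + 0.5 × (1/10, 2/5, 3/10, 1/5) = (7/40, 13/40, 11/40, 9/40)

D_KL(P||M) = 0.0376 bits
D_KL(Q||M) = 0.0428 bits

JSD(P||Q) = 0.5 × 0.0376 + 0.5 × 0.0428 = 0.0402 bits

Unlike KL divergence, JSD is symmetric and bounded: 0 ≤ JSD ≤ log(2).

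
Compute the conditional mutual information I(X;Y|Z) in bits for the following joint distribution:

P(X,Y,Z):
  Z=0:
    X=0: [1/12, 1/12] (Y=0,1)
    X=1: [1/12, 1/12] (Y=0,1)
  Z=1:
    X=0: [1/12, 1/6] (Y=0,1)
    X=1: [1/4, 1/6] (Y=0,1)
0.0325 bits

Conditional mutual information: I(X;Y|Z) = H(X|Z) + H(Y|Z) - H(X,Y|Z)

H(Z) = 0.9183
H(X,Z) = 1.8879 → H(X|Z) = 0.9696
H(Y,Z) = 1.9183 → H(Y|Z) = 1.0000
H(X,Y,Z) = 2.8554 → H(X,Y|Z) = 1.9371

I(X;Y|Z) = 0.9696 + 1.0000 - 1.9371 = 0.0325 bits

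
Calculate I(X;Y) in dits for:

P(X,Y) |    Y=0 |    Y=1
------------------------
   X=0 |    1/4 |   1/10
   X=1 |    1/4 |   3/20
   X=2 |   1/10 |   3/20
0.0133 dits

Mutual information: I(X;Y) = H(X) + H(Y) - H(X,Y)

Marginals:
P(X) = (7/20, 2/5, 1/4), H(X) = 0.4693 dits
P(Y) = (3/5, 2/5), H(Y) = 0.2923 dits

Joint entropy: H(X,Y) = 0.7482 dits

I(X;Y) = 0.4693 + 0.2923 - 0.7482 = 0.0133 dits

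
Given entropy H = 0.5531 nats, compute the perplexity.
1.7386

Perplexity is e^H (or exp(H) for natural log).

H = 0.5531 nats
Perplexity = e^0.5531 = 1.7386

Interpretation: The model's uncertainty is equivalent to choosing uniformly among 1.7 options.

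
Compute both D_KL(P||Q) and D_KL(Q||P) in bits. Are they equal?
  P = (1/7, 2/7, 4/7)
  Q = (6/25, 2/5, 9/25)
D_KL(P||Q) = 0.1353, D_KL(Q||P) = 0.1338

KL divergence is not symmetric: D_KL(P||Q) ≠ D_KL(Q||P) in general.

D_KL(P||Q) = 0.1353 bits
D_KL(Q||P) = 0.1338 bits

No, they are not equal!

This asymmetry is why KL divergence is not a true distance metric.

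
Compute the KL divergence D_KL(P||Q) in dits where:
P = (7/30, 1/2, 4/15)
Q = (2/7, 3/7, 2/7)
0.0050 dits

KL divergence: D_KL(P||Q) = Σ p(x) log(p(x)/q(x))

Computing term by term:
  x=0: 7/30 × log_10[(7/30)/(2/7)] = 7/30 × -0.0880 = -0.0205
  x=1: 1/2 × log_10[(1/2)/(3/7)] = 1/2 × 0.0669 = 0.0335
  x=2: 4/15 × log_10[(4/15)/(2/7)] = 4/15 × -0.0300 = -0.0080

D_KL(P||Q) = 0.0050 dits

Note: KL divergence is always non-negative and equals 0 iff P = Q.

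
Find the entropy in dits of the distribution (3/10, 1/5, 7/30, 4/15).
0.5972 dits

Shannon entropy is H(X) = -Σ p(x) log p(x).

For P = (3/10, 1/5, 7/30, 4/15):
H = -3/10 × log_10(3/10) -1/5 × log_10(1/5) -7/30 × log_10(7/30) -4/15 × log_10(4/15)
H = 0.5972 dits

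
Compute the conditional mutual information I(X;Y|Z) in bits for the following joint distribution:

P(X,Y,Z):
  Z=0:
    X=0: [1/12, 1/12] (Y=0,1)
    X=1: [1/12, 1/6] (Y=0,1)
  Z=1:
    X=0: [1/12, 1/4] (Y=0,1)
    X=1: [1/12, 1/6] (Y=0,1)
0.0118 bits

Conditional mutual information: I(X;Y|Z) = H(X|Z) + H(Y|Z) - H(X,Y|Z)

H(Z) = 0.9799
H(X,Z) = 1.9591 → H(X|Z) = 0.9793
H(Y,Z) = 1.8879 → H(Y|Z) = 0.9080
H(X,Y,Z) = 2.8554 → H(X,Y|Z) = 1.8755

I(X;Y|Z) = 0.9793 + 0.9080 - 1.8755 = 0.0118 bits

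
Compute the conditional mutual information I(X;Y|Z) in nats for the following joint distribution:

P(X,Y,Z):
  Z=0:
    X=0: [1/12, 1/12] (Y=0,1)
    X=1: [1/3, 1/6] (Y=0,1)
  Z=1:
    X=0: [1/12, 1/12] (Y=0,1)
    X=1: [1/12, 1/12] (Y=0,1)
0.0073 nats

Conditional mutual information: I(X;Y|Z) = H(X|Z) + H(Y|Z) - H(X,Y|Z)

H(Z) = 0.6365
H(X,Z) = 1.2425 → H(X|Z) = 0.6059
H(Y,Z) = 1.3086 → H(Y|Z) = 0.6721
H(X,Y,Z) = 1.9073 → H(X,Y|Z) = 1.2708

I(X;Y|Z) = 0.6059 + 0.6721 - 1.2708 = 0.0073 nats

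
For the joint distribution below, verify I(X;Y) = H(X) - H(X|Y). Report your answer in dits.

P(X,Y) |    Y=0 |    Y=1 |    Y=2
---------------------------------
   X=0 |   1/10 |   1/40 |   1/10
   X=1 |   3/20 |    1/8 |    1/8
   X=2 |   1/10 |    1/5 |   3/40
I(X;Y) = 0.0271 dits

Mutual information has multiple equivalent forms:
- I(X;Y) = H(X) - H(X|Y)
- I(X;Y) = H(Y) - H(Y|X)
- I(X;Y) = H(X) + H(Y) - H(X,Y)

Computing all quantities:
H(X) = 0.4647, H(Y) = 0.4760, H(X,Y) = 0.9136
H(X|Y) = 0.4376, H(Y|X) = 0.4489

Verification:
H(X) - H(X|Y) = 0.4647 - 0.4376 = 0.0271
H(Y) - H(Y|X) = 0.4760 - 0.4489 = 0.0271
H(X) + H(Y) - H(X,Y) = 0.4647 + 0.4760 - 0.9136 = 0.0271

All forms give I(X;Y) = 0.0271 dits. ✓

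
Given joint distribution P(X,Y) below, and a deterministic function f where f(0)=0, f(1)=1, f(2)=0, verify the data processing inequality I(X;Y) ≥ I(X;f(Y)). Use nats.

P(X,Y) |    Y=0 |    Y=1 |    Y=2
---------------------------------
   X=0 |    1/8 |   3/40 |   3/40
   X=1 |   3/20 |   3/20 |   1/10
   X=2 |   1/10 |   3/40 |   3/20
I(X;Y) = 0.0241, I(X;f(Y)) = 0.0095, inequality holds: 0.0241 ≥ 0.0095

Data Processing Inequality: For any Markov chain X → Y → Z, we have I(X;Y) ≥ I(X;Z).

Here Z = f(Y) is a deterministic function of Y, forming X → Y → Z.

Original I(X;Y) = 0.0241 nats

After applying f:
P(X,Z) where Z=f(Y):
- P(X,Z=0) = P(X,Y=0) + P(X,Y=2)
- P(X,Z=1) = P(X,Y=1)

I(X;Z) = I(X;f(Y)) = 0.0095 nats

Verification: 0.0241 ≥ 0.0095 ✓

Information cannot be created by processing; the function f can only lose information about X.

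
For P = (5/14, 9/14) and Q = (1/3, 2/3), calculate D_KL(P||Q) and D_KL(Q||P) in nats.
D_KL(P||Q) = 0.0013, D_KL(Q||P) = 0.0012

KL divergence is not symmetric: D_KL(P||Q) ≠ D_KL(Q||P) in general.

D_KL(P||Q) = 0.0013 nats
D_KL(Q||P) = 0.0012 nats

No, they are not equal!

This asymmetry is why KL divergence is not a true distance metric.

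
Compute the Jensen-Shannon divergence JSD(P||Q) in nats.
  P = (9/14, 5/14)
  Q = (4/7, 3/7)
0.0027 nats

Jensen-Shannon divergence is:
JSD(P||Q) = 0.5 × D_KL(P||M) + 0.5 × D_KL(Q||M)
where M = 0.5 × (P + Q) is the mixture distribution.

M = 0.5 × (9/14, 5/14) + 0.5 × (4/7, 3/7) = (17/28, 11/28)

D_KL(P||M) = 0.0027 nats
D_KL(Q||M) = 0.0026 nats

JSD(P||Q) = 0.5 × 0.0027 + 0.5 × 0.0026 = 0.0027 nats

Unlike KL divergence, JSD is symmetric and bounded: 0 ≤ JSD ≤ log(2).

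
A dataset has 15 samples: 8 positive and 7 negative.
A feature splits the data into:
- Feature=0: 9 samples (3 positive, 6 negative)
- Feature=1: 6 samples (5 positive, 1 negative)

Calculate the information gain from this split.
0.1858 bits

Information Gain = H(Y) - H(Y|Feature)

Before split:
P(positive) = 8/15 = 0.5333
H(Y) = 0.9968 bits

After split:
Feature=0: H = 0.9183 bits (weight = 9/15)
Feature=1: H = 0.6500 bits (weight = 6/15)
H(Y|Feature) = (9/15)×0.9183 + (6/15)×0.6500 = 0.8110 bits

Information Gain = 0.9968 - 0.8110 = 0.1858 bits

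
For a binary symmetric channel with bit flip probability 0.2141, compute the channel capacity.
0.2508 bits

For a binary symmetric channel (BSC) with error probability p:
Capacity C = 1 - H(p) bits per symbol

where H(p) = -p log₂(p) - (1-p) log₂(1-p) is the binary entropy function.

H(0.2141) = 0.7492 bits
C = 1 - 0.7492 = 0.2508 bits per symbol

This means we can reliably transmit up to 0.2508 bits of information per channel use.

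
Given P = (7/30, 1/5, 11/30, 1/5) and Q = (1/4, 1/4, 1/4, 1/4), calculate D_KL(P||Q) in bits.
0.0506 bits

KL divergence: D_KL(P||Q) = Σ p(x) log(p(x)/q(x))

Computing term by term:
  x=0: 7/30 × log_2[(7/30)/(1/4)] = 7/30 × -0.0995 = -0.0232
  x=1: 1/5 × log_2[(1/5)/(1/4)] = 1/5 × -0.3219 = -0.0644
  x=2: 11/30 × log_2[(11/30)/(1/4)] = 11/30 × 0.5525 = 0.2026
  x=3: 1/5 × log_2[(1/5)/(1/4)] = 1/5 × -0.3219 = -0.0644

D_KL(P||Q) = 0.0506 bits

Note: KL divergence is always non-negative and equals 0 iff P = Q.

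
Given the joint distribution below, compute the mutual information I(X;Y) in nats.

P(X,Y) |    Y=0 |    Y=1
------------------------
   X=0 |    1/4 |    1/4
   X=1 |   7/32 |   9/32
0.0020 nats

Mutual information: I(X;Y) = H(X) + H(Y) - H(X,Y)

Marginals:
P(X) = (1/2, 1/2), H(X) = 0.6931 nats
P(Y) = (15/32, 17/32), H(Y) = 0.6912 nats

Joint entropy: H(X,Y) = 1.3824 nats

I(X;Y) = 0.6931 + 0.6912 - 1.3824 = 0.0020 nats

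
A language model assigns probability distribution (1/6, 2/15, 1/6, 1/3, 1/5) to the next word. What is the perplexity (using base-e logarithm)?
4.7303

Perplexity is e^H (or exp(H) for natural log).

First, H = -Σ p log p = 1.5540 nats
Perplexity = e^1.5540 = 4.7303

Interpretation: The model's uncertainty is equivalent to choosing uniformly among 4.7 options.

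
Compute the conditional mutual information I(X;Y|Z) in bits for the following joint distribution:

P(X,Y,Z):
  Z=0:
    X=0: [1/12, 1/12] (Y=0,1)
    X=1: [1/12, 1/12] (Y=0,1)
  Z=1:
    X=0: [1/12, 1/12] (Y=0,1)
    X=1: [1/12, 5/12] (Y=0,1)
0.0492 bits

Conditional mutual information: I(X;Y|Z) = H(X|Z) + H(Y|Z) - H(X,Y|Z)

H(Z) = 0.9183
H(X,Z) = 1.7925 → H(X|Z) = 0.8742
H(Y,Z) = 1.7925 → H(Y|Z) = 0.8742
H(X,Y,Z) = 2.6175 → H(X,Y|Z) = 1.6992

I(X;Y|Z) = 0.8742 + 0.8742 - 1.6992 = 0.0492 bits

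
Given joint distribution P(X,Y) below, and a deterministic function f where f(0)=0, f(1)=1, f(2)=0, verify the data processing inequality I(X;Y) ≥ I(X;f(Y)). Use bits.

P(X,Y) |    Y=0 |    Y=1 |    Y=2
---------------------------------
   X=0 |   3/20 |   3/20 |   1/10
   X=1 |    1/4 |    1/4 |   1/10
I(X;Y) = 0.0074, I(X;f(Y)) = 0.0013, inequality holds: 0.0074 ≥ 0.0013

Data Processing Inequality: For any Markov chain X → Y → Z, we have I(X;Y) ≥ I(X;Z).

Here Z = f(Y) is a deterministic function of Y, forming X → Y → Z.

Original I(X;Y) = 0.0074 bits

After applying f:
P(X,Z) where Z=f(Y):
- P(X,Z=0) = P(X,Y=0) + P(X,Y=2)
- P(X,Z=1) = P(X,Y=1)

I(X;Z) = I(X;f(Y)) = 0.0013 bits

Verification: 0.0074 ≥ 0.0013 ✓

Information cannot be created by processing; the function f can only lose information about X.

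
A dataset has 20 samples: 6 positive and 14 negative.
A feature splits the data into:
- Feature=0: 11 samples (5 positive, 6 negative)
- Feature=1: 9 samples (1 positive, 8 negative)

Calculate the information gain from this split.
0.1081 bits

Information Gain = H(Y) - H(Y|Feature)

Before split:
P(positive) = 6/20 = 0.3000
H(Y) = 0.8813 bits

After split:
Feature=0: H = 0.9940 bits (weight = 11/20)
Feature=1: H = 0.5033 bits (weight = 9/20)
H(Y|Feature) = (11/20)×0.9940 + (9/20)×0.5033 = 0.7732 bits

Information Gain = 0.8813 - 0.7732 = 0.1081 bits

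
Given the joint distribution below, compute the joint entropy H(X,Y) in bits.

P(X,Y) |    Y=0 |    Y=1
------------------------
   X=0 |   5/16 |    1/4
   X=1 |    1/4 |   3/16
1.9772 bits

Joint entropy is H(X,Y) = -Σ_{x,y} p(x,y) log p(x,y).

Summing over all non-zero entries:
H(X,Y) = -[5/16·log_2(5/16) + 1/4·log_2(1/4) + 1/4·log_2(1/4) + 3/16·log_2(3/16)]
H(X,Y) = 1.9772 bits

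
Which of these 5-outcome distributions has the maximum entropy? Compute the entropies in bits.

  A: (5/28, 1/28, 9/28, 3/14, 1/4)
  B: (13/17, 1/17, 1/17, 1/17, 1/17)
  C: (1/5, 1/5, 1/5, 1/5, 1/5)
C

For a discrete distribution over n outcomes, entropy is maximized by the uniform distribution.

Computing entropies:
H(A) = 2.1181 bits
H(B) = 1.2577 bits
H(C) = 2.3219 bits

The uniform distribution (where all probabilities equal 1/5) achieves the maximum entropy of log_2(5) = 2.3219 bits.

Distribution C has the highest entropy.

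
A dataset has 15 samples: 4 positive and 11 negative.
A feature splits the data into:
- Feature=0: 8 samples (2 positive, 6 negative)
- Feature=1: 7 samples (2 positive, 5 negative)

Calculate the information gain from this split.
0.0012 bits

Information Gain = H(Y) - H(Y|Feature)

Before split:
P(positive) = 4/15 = 0.2667
H(Y) = 0.8366 bits

After split:
Feature=0: H = 0.8113 bits (weight = 8/15)
Feature=1: H = 0.8631 bits (weight = 7/15)
H(Y|Feature) = (8/15)×0.8113 + (7/15)×0.8631 = 0.8355 bits

Information Gain = 0.8366 - 0.8355 = 0.0012 bits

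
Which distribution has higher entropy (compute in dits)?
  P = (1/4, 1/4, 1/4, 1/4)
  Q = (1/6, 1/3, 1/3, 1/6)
P

Computing entropies in dits:
H(P) = 0.6021
H(Q) = 0.5775

Distribution P has higher entropy.

Intuition: The distribution closer to uniform (more spread out) has higher entropy.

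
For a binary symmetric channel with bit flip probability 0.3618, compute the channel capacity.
0.0558 bits

For a binary symmetric channel (BSC) with error probability p:
Capacity C = 1 - H(p) bits per symbol

where H(p) = -p log₂(p) - (1-p) log₂(1-p) is the binary entropy function.

H(0.3618) = 0.9442 bits
C = 1 - 0.9442 = 0.0558 bits per symbol

This means we can reliably transmit up to 0.0558 bits of information per channel use.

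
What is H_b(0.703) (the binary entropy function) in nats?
0.6083 nats

The binary entropy function is:
H(p) = -p log(p) - (1-p) log(1-p)

H(0.703) = -0.703 × log_e(0.703) - 0.297 × log_e(0.297)
H(0.703) = 0.6083 nats

Note: Binary entropy is maximized at p=0.5 (H=1 bit) and minimized at p=0 or p=1 (H=0).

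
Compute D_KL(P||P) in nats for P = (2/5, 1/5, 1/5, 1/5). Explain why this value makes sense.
0.0000 nats

KL divergence satisfies the Gibbs inequality: D_KL(P||Q) ≥ 0 for all distributions P, Q.

D_KL(P||Q) = Σ p(x) log(p(x)/q(x))
Each term is p(x) × log_e(p(x)/p(x)) = p(x) × log_e(1) = 0, so the sum is 0.
D_KL(P||Q) = 0.0000 nats

When P = Q, the KL divergence is exactly 0, as there is no 'divergence' between identical distributions.

This non-negativity is a fundamental property: relative entropy cannot be negative because it measures how different Q is from P.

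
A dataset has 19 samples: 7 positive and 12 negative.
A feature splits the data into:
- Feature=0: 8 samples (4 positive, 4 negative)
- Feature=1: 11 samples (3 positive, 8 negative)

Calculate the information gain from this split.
0.0390 bits

Information Gain = H(Y) - H(Y|Feature)

Before split:
P(positive) = 7/19 = 0.3684
H(Y) = 0.9495 bits

After split:
Feature=0: H = 1.0000 bits (weight = 8/19)
Feature=1: H = 0.8454 bits (weight = 11/19)
H(Y|Feature) = (8/19)×1.0000 + (11/19)×0.8454 = 0.9105 bits

Information Gain = 0.9495 - 0.9105 = 0.0390 bits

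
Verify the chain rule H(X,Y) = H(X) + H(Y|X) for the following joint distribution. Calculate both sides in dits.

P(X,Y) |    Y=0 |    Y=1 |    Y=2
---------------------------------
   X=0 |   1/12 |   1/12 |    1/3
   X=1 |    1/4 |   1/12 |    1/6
H(X,Y) = 0.7090, H(X) = 0.3010, H(Y|X) = 0.4080 (all in dits)

Chain rule: H(X,Y) = H(X) + H(Y|X)

Left side — joint entropy directly:
H(X,Y) = -Σ p(x,y) log p(x,y) = 0.7090 dits

Right side — compute H(Y|X) from the conditional distributions:
P(X) = (1/2, 1/2), so H(X) = 0.3010 dits
H(Y|X) = Σ_x P(X=x) · H(Y|X=x):
  P(Y|X=0) = (1/6, 1/6, 2/3), H(Y|X=0) = 0.3768, weight P(X=0) = 1/2
  P(Y|X=1) = (1/2, 1/6, 1/3), H(Y|X=1) = 0.4392, weight P(X=1) = 1/2
H(Y|X) = 0.4080 dits

H(X) + H(Y|X) = 0.3010 + 0.4080 = 0.7090 dits

Both sides equal 0.7090 dits. ✓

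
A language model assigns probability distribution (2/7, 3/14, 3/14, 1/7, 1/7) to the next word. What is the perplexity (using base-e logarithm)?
4.8264

Perplexity is e^H (or exp(H) for natural log).

First, H = -Σ p log p = 1.5741 nats
Perplexity = e^1.5741 = 4.8264

Interpretation: The model's uncertainty is equivalent to choosing uniformly among 4.8 options.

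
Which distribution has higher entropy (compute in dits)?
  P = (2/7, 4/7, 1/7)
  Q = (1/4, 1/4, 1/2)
Q

Computing entropies in dits:
H(P) = 0.4151
H(Q) = 0.4515

Distribution Q has higher entropy.

Intuition: The distribution closer to uniform (more spread out) has higher entropy.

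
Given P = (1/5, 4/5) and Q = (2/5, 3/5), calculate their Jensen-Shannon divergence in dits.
0.0105 dits

Jensen-Shannon divergence is:
JSD(P||Q) = 0.5 × D_KL(P||M) + 0.5 × D_KL(Q||M)
where M = 0.5 × (P + Q) is the mixture distribution.

M = 0.5 × (1/5, 4/5) + 0.5 × (2/5, 3/5) = (3/10, 7/10)

D_KL(P||M) = 0.0112 dits
D_KL(Q||M) = 0.0098 dits

JSD(P||Q) = 0.5 × 0.0112 + 0.5 × 0.0098 = 0.0105 dits

Unlike KL divergence, JSD is symmetric and bounded: 0 ≤ JSD ≤ log(2).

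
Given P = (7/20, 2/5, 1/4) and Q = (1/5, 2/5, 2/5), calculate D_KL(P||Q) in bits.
0.1131 bits

KL divergence: D_KL(P||Q) = Σ p(x) log(p(x)/q(x))

Computing term by term:
  x=0: 7/20 × log_2[(7/20)/(1/5)] = 7/20 × 0.8074 = 0.2826
  x=1: 2/5 × log_2[(2/5)/(2/5)] = 2/5 × 0.0000 = 0.0000
  x=2: 1/4 × log_2[(1/4)/(2/5)] = 1/4 × -0.6781 = -0.1695

D_KL(P||Q) = 0.1131 bits

Note: KL divergence is always non-negative and equals 0 iff P = Q.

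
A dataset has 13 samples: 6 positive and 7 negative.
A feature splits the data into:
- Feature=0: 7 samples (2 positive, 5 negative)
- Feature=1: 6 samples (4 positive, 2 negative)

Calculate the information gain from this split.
0.1071 bits

Information Gain = H(Y) - H(Y|Feature)

Before split:
P(positive) = 6/13 = 0.4615
H(Y) = 0.9957 bits

After split:
Feature=0: H = 0.8631 bits (weight = 7/13)
Feature=1: H = 0.9183 bits (weight = 6/13)
H(Y|Feature) = (7/13)×0.8631 + (6/13)×0.9183 = 0.8886 bits

Information Gain = 0.9957 - 0.8886 = 0.1071 bits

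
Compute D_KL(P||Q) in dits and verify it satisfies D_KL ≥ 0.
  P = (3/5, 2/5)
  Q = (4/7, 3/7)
0.0007 dits

KL divergence satisfies the Gibbs inequality: D_KL(P||Q) ≥ 0 for all distributions P, Q.

D_KL(P||Q) = Σ p(x) log(p(x)/q(x))
Term by term:
  x=0: 3/5 × log_10[(3/5)/(4/7)] = 0.0127
  x=1: 2/5 × log_10[(2/5)/(3/7)] = -0.0120
D_KL(P||Q) = 0.0007 dits

D_KL(P||Q) = 0.0007 ≥ 0 ✓

This non-negativity is a fundamental property: relative entropy cannot be negative because it measures how different Q is from P.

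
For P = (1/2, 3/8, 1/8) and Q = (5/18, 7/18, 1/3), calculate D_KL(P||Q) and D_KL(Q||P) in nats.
D_KL(P||Q) = 0.1577, D_KL(Q||P) = 0.1778

KL divergence is not symmetric: D_KL(P||Q) ≠ D_KL(Q||P) in general.

D_KL(P||Q) = 0.1577 nats
D_KL(Q||P) = 0.1778 nats

No, they are not equal!

This asymmetry is why KL divergence is not a true distance metric.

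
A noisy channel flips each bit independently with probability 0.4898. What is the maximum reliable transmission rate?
0.0003 bits

For a binary symmetric channel (BSC) with error probability p:
Capacity C = 1 - H(p) bits per symbol

where H(p) = -p log₂(p) - (1-p) log₂(1-p) is the binary entropy function.

H(0.4898) = 0.9997 bits
C = 1 - 0.9997 = 0.0003 bits per symbol

This means we can reliably transmit up to 0.0003 bits of information per channel use.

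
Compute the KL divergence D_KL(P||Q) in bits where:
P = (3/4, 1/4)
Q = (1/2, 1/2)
0.1887 bits

KL divergence: D_KL(P||Q) = Σ p(x) log(p(x)/q(x))

Computing term by term:
  x=0: 3/4 × log_2[(3/4)/(1/2)] = 3/4 × 0.5850 = 0.4387
  x=1: 1/4 × log_2[(1/4)/(1/2)] = 1/4 × -1.0000 = -0.2500

D_KL(P||Q) = 0.1887 bits

Note: KL divergence is always non-negative and equals 0 iff P = Q.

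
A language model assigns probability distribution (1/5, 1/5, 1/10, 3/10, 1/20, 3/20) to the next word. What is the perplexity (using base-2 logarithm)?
5.3099

Perplexity is 2^H (or exp(H) for natural log).

First, H = -Σ p log p = 2.4087 bits
Perplexity = 2^2.4087 = 5.3099

Interpretation: The model's uncertainty is equivalent to choosing uniformly among 5.3 options.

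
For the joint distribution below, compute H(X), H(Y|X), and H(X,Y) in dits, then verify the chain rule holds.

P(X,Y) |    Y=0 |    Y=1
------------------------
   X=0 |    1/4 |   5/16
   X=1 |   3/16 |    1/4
H(X,Y) = 0.5952, H(X) = 0.2976, H(Y|X) = 0.2976 (all in dits)

Chain rule: H(X,Y) = H(X) + H(Y|X)

Left side — joint entropy directly:
H(X,Y) = -Σ p(x,y) log p(x,y) = 0.5952 dits

Right side — compute H(Y|X) from the conditional distributions:
P(X) = (9/16, 7/16), so H(X) = 0.2976 dits
H(Y|X) = Σ_x P(X=x) · H(Y|X=x):
  P(Y|X=0) = (4/9, 5/9), H(Y|X=0) = 0.2983, weight P(X=0) = 9/16
  P(Y|X=1) = (3/7, 4/7), H(Y|X=1) = 0.2966, weight P(X=1) = 7/16
H(Y|X) = 0.2976 dits

H(X) + H(Y|X) = 0.2976 + 0.2976 = 0.5952 dits

Both sides equal 0.5952 dits. ✓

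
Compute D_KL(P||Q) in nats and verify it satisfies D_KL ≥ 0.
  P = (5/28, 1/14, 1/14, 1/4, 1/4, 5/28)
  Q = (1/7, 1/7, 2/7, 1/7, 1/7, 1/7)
0.2110 nats

KL divergence satisfies the Gibbs inequality: D_KL(P||Q) ≥ 0 for all distributions P, Q.

D_KL(P||Q) = Σ p(x) log(p(x)/q(x))
Term by term:
  x=0: 5/28 × log_e[(5/28)/(1/7)] = 0.0398
  x=1: 1/14 × log_e[(1/14)/(1/7)] = -0.0495
  x=2: 1/14 × log_e[(1/14)/(2/7)] = -0.0990
  x=3: 1/4 × log_e[(1/4)/(1/7)] = 0.1399
  x=4: 1/4 × log_e[(1/4)/(1/7)] = 0.1399
  x=5: 5/28 × log_e[(5/28)/(1/7)] = 0.0398
D_KL(P||Q) = 0.2110 nats

D_KL(P||Q) = 0.2110 ≥ 0 ✓

This non-negativity is a fundamental property: relative entropy cannot be negative because it measures how different Q is from P.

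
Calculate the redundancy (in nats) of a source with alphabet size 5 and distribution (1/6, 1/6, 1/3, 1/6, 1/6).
0.0487 nats

Redundancy measures how far a source is from maximum entropy:
R = H_max - H(X)

Maximum entropy for 5 symbols: H_max = log_e(5) = 1.6094 nats
Actual entropy: H(X) = 1.5607 nats
Redundancy: R = 1.6094 - 1.5607 = 0.0487 nats

This redundancy represents potential for compression: the source could be compressed by 0.0487 nats per symbol.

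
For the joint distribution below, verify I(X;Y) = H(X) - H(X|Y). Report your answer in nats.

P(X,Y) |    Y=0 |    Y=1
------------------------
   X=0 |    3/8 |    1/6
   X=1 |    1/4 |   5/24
I(X;Y) = 0.0114 nats

Mutual information has multiple equivalent forms:
- I(X;Y) = H(X) - H(X|Y)
- I(X;Y) = H(Y) - H(Y|X)
- I(X;Y) = H(X) + H(Y) - H(X,Y)

Computing all quantities:
H(X) = 0.6897, H(Y) = 0.6616, H(X,Y) = 1.3398
H(X|Y) = 0.6782, H(Y|X) = 0.6501

Verification:
H(X) - H(X|Y) = 0.6897 - 0.6782 = 0.0114
H(Y) - H(Y|X) = 0.6616 - 0.6501 = 0.0114
H(X) + H(Y) - H(X,Y) = 0.6897 + 0.6616 - 1.3398 = 0.0114

All forms give I(X;Y) = 0.0114 nats. ✓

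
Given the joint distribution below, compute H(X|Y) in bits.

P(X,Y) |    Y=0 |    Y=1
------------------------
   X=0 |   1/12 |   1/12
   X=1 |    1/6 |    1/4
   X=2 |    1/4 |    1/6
1.4591 bits

Using the chain rule: H(X|Y) = H(X,Y) - H(Y)

First, compute H(X,Y) = 2.4591 bits

Marginal P(Y) = (1/2, 1/2)
H(Y) = 1.0000 bits

H(X|Y) = H(X,Y) - H(Y) = 2.4591 - 1.0000 = 1.4591 bits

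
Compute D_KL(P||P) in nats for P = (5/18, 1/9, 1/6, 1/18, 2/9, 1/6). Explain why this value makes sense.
0.0000 nats

KL divergence satisfies the Gibbs inequality: D_KL(P||Q) ≥ 0 for all distributions P, Q.

D_KL(P||Q) = Σ p(x) log(p(x)/q(x))
Each term is p(x) × log_e(p(x)/p(x)) = p(x) × log_e(1) = 0, so the sum is 0.
D_KL(P||Q) = 0.0000 nats

When P = Q, the KL divergence is exactly 0, as there is no 'divergence' between identical distributions.

This non-negativity is a fundamental property: relative entropy cannot be negative because it measures how different Q is from P.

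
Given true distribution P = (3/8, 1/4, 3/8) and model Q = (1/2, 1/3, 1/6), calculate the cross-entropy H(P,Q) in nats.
1.2065 nats

Cross-entropy: H(P,Q) = -Σ p(x) log q(x)

Alternatively: H(P,Q) = H(P) + D_KL(P||Q)
H(P) = 1.0822 nats
D_KL(P||Q) = 0.1243 nats

H(P,Q) = 1.0822 + 0.1243 = 1.2065 nats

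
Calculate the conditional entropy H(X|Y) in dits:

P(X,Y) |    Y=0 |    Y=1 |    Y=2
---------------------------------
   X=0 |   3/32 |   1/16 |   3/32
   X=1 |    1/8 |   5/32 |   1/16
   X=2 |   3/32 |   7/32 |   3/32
0.4538 dits

Using the chain rule: H(X|Y) = H(X,Y) - H(Y)

First, compute H(X,Y) = 0.9193 dits

Marginal P(Y) = (5/16, 7/16, 1/4)
H(Y) = 0.4654 dits

H(X|Y) = H(X,Y) - H(Y) = 0.9193 - 0.4654 = 0.4538 dits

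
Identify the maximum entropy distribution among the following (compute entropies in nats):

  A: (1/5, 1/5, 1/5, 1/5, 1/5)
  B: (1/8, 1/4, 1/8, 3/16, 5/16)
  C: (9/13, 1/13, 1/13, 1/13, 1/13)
A

For a discrete distribution over n outcomes, entropy is maximized by the uniform distribution.

Computing entropies:
H(A) = 1.6094 nats
H(B) = 1.5438 nats
H(C) = 1.0438 nats

The uniform distribution (where all probabilities equal 1/5) achieves the maximum entropy of log_e(5) = 1.6094 nats.

Distribution A has the highest entropy.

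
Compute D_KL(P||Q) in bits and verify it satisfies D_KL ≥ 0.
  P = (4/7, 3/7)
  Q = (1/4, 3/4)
0.3355 bits

KL divergence satisfies the Gibbs inequality: D_KL(P||Q) ≥ 0 for all distributions P, Q.

D_KL(P||Q) = Σ p(x) log(p(x)/q(x))
Term by term:
  x=0: 4/7 × log_2[(4/7)/(1/4)] = 0.6815
  x=1: 3/7 × log_2[(3/7)/(3/4)] = -0.3460
D_KL(P||Q) = 0.3355 bits

D_KL(P||Q) = 0.3355 ≥ 0 ✓

This non-negativity is a fundamental property: relative entropy cannot be negative because it measures how different Q is from P.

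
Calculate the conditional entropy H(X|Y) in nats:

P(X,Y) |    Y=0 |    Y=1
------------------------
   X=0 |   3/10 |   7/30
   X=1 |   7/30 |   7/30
0.6890 nats

Using the chain rule: H(X|Y) = H(X,Y) - H(Y)

First, compute H(X,Y) = 1.3799 nats

Marginal P(Y) = (8/15, 7/15)
H(Y) = 0.6909 nats

H(X|Y) = H(X,Y) - H(Y) = 1.3799 - 0.6909 = 0.6890 nats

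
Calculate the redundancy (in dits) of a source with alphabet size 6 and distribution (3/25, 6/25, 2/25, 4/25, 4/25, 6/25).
0.0277 dits

Redundancy measures how far a source is from maximum entropy:
R = H_max - H(X)

Maximum entropy for 6 symbols: H_max = log_10(6) = 0.7782 dits
Actual entropy: H(X) = 0.7504 dits
Redundancy: R = 0.7782 - 0.7504 = 0.0277 dits

This redundancy represents potential for compression: the source could be compressed by 0.0277 dits per symbol.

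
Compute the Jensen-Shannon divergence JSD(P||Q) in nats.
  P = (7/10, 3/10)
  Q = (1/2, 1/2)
0.0210 nats

Jensen-Shannon divergence is:
JSD(P||Q) = 0.5 × D_KL(P||M) + 0.5 × D_KL(Q||M)
where M = 0.5 × (P + Q) is the mixture distribution.

M = 0.5 × (7/10, 3/10) + 0.5 × (1/2, 1/2) = (3/5, 2/5)

D_KL(P||M) = 0.0216 nats
D_KL(Q||M) = 0.0204 nats

JSD(P||Q) = 0.5 × 0.0216 + 0.5 × 0.0204 = 0.0210 nats

Unlike KL divergence, JSD is symmetric and bounded: 0 ≤ JSD ≤ log(2).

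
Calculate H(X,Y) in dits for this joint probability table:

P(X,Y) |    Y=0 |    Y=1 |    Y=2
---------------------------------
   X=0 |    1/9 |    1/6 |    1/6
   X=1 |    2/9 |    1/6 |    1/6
0.7700 dits

Joint entropy is H(X,Y) = -Σ_{x,y} p(x,y) log p(x,y).

Summing over all non-zero entries:
H(X,Y) = -[1/9·log_10(1/9) + 1/6·log_10(1/6) + 1/6·log_10(1/6) + 2/9·log_10(2/9) + 1/6·log_10(1/6) + 1/6·log_10(1/6)]
H(X,Y) = 0.7700 dits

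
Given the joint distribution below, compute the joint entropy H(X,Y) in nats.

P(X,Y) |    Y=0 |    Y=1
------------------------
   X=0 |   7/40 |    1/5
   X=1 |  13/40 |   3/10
1.3534 nats

Joint entropy is H(X,Y) = -Σ_{x,y} p(x,y) log p(x,y).

Summing over all non-zero entries:
H(X,Y) = -[7/40·log_e(7/40) + 1/5·log_e(1/5) + 13/40·log_e(13/40) + 3/10·log_e(3/10)]
H(X,Y) = 1.3534 nats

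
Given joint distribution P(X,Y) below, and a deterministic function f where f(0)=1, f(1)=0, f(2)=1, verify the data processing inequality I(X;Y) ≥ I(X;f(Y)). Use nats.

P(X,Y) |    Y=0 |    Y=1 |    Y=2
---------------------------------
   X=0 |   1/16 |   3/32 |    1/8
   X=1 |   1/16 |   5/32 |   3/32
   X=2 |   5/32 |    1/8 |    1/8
I(X;Y) = 0.0276, I(X;f(Y)) = 0.0152, inequality holds: 0.0276 ≥ 0.0152

Data Processing Inequality: For any Markov chain X → Y → Z, we have I(X;Y) ≥ I(X;Z).

Here Z = f(Y) is a deterministic function of Y, forming X → Y → Z.

Original I(X;Y) = 0.0276 nats

After applying f:
P(X,Z) where Z=f(Y):
- P(X,Z=0) = P(X,Y=1)
- P(X,Z=1) = P(X,Y=0) + P(X,Y=2)

I(X;Z) = I(X;f(Y)) = 0.0152 nats

Verification: 0.0276 ≥ 0.0152 ✓

Information cannot be created by processing; the function f can only lose information about X.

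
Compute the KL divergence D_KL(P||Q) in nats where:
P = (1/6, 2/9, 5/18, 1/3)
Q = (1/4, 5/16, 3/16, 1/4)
0.0617 nats

KL divergence: D_KL(P||Q) = Σ p(x) log(p(x)/q(x))

Computing term by term:
  x=0: 1/6 × log_e[(1/6)/(1/4)] = 1/6 × -0.4055 = -0.0676
  x=1: 2/9 × log_e[(2/9)/(5/16)] = 2/9 × -0.3409 = -0.0758
  x=2: 5/18 × log_e[(5/18)/(3/16)] = 5/18 × 0.3930 = 0.1092
  x=3: 1/3 × log_e[(1/3)/(1/4)] = 1/3 × 0.2877 = 0.0959

D_KL(P||Q) = 0.0617 nats

Note: KL divergence is always non-negative and equals 0 iff P = Q.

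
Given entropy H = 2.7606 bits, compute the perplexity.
6.7768

Perplexity is 2^H (or exp(H) for natural log).

H = 2.7606 bits
Perplexity = 2^2.7606 = 6.7768

Interpretation: The model's uncertainty is equivalent to choosing uniformly among 6.8 options.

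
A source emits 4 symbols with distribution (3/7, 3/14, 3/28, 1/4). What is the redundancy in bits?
0.1546 bits

Redundancy measures how far a source is from maximum entropy:
R = H_max - H(X)

Maximum entropy for 4 symbols: H_max = log_2(4) = 2.0000 bits
Actual entropy: H(X) = 1.8454 bits
Redundancy: R = 2.0000 - 1.8454 = 0.1546 bits

This redundancy represents potential for compression: the source could be compressed by 0.1546 bits per symbol.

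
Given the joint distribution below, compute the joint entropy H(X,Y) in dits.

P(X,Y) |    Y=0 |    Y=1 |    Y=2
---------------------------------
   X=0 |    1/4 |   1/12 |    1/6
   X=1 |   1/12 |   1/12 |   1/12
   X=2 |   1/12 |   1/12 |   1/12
0.9097 dits

Joint entropy is H(X,Y) = -Σ_{x,y} p(x,y) log p(x,y).

Summing over all non-zero entries:
H(X,Y) = -[1/4·log_10(1/4) + 1/12·log_10(1/12) + 1/6·log_10(1/6) + 1/12·log_10(1/12) + 1/12·log_10(1/12) + 1/12·log_10(1/12) + 1/12·log_10(1/12) + 1/12·log_10(1/12) + 1/12·log_10(1/12)]
H(X,Y) = 0.9097 dits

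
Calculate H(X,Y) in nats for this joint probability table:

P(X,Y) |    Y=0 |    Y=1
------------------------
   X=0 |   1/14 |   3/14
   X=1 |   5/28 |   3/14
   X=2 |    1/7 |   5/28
1.7420 nats

Joint entropy is H(X,Y) = -Σ_{x,y} p(x,y) log p(x,y).

Summing over all non-zero entries:
H(X,Y) = -[1/14·log_e(1/14) + 3/14·log_e(3/14) + 5/28·log_e(5/28) + 3/14·log_e(3/14) + 1/7·log_e(1/7) + 5/28·log_e(5/28)]
H(X,Y) = 1.7420 nats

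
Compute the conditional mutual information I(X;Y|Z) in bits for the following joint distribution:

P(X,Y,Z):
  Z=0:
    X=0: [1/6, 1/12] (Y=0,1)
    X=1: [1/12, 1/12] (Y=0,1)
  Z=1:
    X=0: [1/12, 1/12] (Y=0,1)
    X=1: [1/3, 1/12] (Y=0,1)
0.0443 bits

Conditional mutual information: I(X;Y|Z) = H(X|Z) + H(Y|Z) - H(X,Y|Z)

H(Z) = 0.9799
H(X,Z) = 1.8879 → H(X|Z) = 0.9080
H(Y,Z) = 1.8879 → H(Y|Z) = 0.9080
H(X,Y,Z) = 2.7516 → H(X,Y|Z) = 1.7718

I(X;Y|Z) = 0.9080 + 0.9080 - 1.7718 = 0.0443 bits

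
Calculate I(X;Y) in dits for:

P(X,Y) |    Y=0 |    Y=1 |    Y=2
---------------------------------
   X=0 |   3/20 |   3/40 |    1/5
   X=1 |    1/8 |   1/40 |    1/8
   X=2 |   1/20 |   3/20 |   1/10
0.0339 dits

Mutual information: I(X;Y) = H(X) + H(Y) - H(X,Y)

Marginals:
P(X) = (17/40, 11/40, 3/10), H(X) = 0.4690 dits
P(Y) = (13/40, 1/4, 17/40), H(Y) = 0.4671 dits

Joint entropy: H(X,Y) = 0.9022 dits

I(X;Y) = 0.4690 + 0.4671 - 0.9022 = 0.0339 dits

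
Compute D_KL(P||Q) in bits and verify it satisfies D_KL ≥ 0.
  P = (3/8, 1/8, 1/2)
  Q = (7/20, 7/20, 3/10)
0.2201 bits

KL divergence satisfies the Gibbs inequality: D_KL(P||Q) ≥ 0 for all distributions P, Q.

D_KL(P||Q) = Σ p(x) log(p(x)/q(x))
Term by term:
  x=0: 3/8 × log_2[(3/8)/(7/20)] = 0.0373
  x=1: 1/8 × log_2[(1/8)/(7/20)] = -0.1857
  x=2: 1/2 × log_2[(1/2)/(3/10)] = 0.3685
D_KL(P||Q) = 0.2201 bits

D_KL(P||Q) = 0.2201 ≥ 0 ✓

This non-negativity is a fundamental property: relative entropy cannot be negative because it measures how different Q is from P.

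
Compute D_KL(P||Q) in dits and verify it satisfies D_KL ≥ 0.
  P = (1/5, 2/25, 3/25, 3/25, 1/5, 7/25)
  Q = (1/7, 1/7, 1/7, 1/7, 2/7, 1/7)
0.0418 dits

KL divergence satisfies the Gibbs inequality: D_KL(P||Q) ≥ 0 for all distributions P, Q.

D_KL(P||Q) = Σ p(x) log(p(x)/q(x))
Term by term:
  x=0: 1/5 × log_10[(1/5)/(1/7)] = 0.0292
  x=1: 2/25 × log_10[(2/25)/(1/7)] = -0.0201
  x=2: 3/25 × log_10[(3/25)/(1/7)] = -0.0091
  x=3: 3/25 × log_10[(3/25)/(1/7)] = -0.0091
  x=4: 1/5 × log_10[(1/5)/(2/7)] = -0.0310
  x=5: 7/25 × log_10[(7/25)/(1/7)] = 0.0818
D_KL(P||Q) = 0.0418 dits

D_KL(P||Q) = 0.0418 ≥ 0 ✓

This non-negativity is a fundamental property: relative entropy cannot be negative because it measures how different Q is from P.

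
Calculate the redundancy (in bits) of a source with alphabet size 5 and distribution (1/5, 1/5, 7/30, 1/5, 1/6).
0.0081 bits

Redundancy measures how far a source is from maximum entropy:
R = H_max - H(X)

Maximum entropy for 5 symbols: H_max = log_2(5) = 2.3219 bits
Actual entropy: H(X) = 2.3139 bits
Redundancy: R = 2.3219 - 2.3139 = 0.0081 bits

This redundancy represents potential for compression: the source could be compressed by 0.0081 bits per symbol.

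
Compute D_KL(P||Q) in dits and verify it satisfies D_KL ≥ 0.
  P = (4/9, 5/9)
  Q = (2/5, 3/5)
0.0018 dits

KL divergence satisfies the Gibbs inequality: D_KL(P||Q) ≥ 0 for all distributions P, Q.

D_KL(P||Q) = Σ p(x) log(p(x)/q(x))
Term by term:
  x=0: 4/9 × log_10[(4/9)/(2/5)] = 0.0203
  x=1: 5/9 × log_10[(5/9)/(3/5)] = -0.0186
D_KL(P||Q) = 0.0018 dits

D_KL(P||Q) = 0.0018 ≥ 0 ✓

This non-negativity is a fundamental property: relative entropy cannot be negative because it measures how different Q is from P.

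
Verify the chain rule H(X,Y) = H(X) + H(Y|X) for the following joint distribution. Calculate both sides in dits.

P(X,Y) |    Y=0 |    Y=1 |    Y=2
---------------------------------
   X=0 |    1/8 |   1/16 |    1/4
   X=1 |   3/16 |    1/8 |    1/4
H(X,Y) = 0.7384, H(X) = 0.2976, H(Y|X) = 0.4407 (all in dits)

Chain rule: H(X,Y) = H(X) + H(Y|X)

Left side — joint entropy directly:
H(X,Y) = -Σ p(x,y) log p(x,y) = 0.7384 dits

Right side — compute H(Y|X) from the conditional distributions:
P(X) = (7/16, 9/16), so H(X) = 0.2976 dits
H(Y|X) = Σ_x P(X=x) · H(Y|X=x):
  P(Y|X=0) = (2/7, 1/7, 4/7), H(Y|X=0) = 0.4151, weight P(X=0) = 7/16
  P(Y|X=1) = (1/3, 2/9, 4/9), H(Y|X=1) = 0.4607, weight P(X=1) = 9/16
H(Y|X) = 0.4407 dits

H(X) + H(Y|X) = 0.2976 + 0.4407 = 0.7384 dits

Both sides equal 0.7384 dits. ✓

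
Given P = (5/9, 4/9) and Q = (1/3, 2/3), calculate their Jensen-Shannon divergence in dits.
0.0110 dits

Jensen-Shannon divergence is:
JSD(P||Q) = 0.5 × D_KL(P||M) + 0.5 × D_KL(Q||M)
where M = 0.5 × (P + Q) is the mixture distribution.

M = 0.5 × (5/9, 4/9) + 0.5 × (1/3, 2/3) = (4/9, 5/9)

D_KL(P||M) = 0.0108 dits
D_KL(Q||M) = 0.0111 dits

JSD(P||Q) = 0.5 × 0.0108 + 0.5 × 0.0111 = 0.0110 dits

Unlike KL divergence, JSD is symmetric and bounded: 0 ≤ JSD ≤ log(2).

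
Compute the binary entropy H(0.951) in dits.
0.0849 dits

The binary entropy function is:
H(p) = -p log(p) - (1-p) log(1-p)

H(0.951) = -0.951 × log_10(0.951) - 0.049 × log_10(0.049)
H(0.951) = 0.0849 dits

Note: Binary entropy is maximized at p=0.5 (H=1 bit) and minimized at p=0 or p=1 (H=0).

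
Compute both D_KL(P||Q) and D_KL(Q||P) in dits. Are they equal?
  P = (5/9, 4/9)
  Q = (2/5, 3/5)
D_KL(P||Q) = 0.0213, D_KL(Q||P) = 0.0211

KL divergence is not symmetric: D_KL(P||Q) ≠ D_KL(Q||P) in general.

D_KL(P||Q) = 0.0213 dits
D_KL(Q||P) = 0.0211 dits

No, they are not equal!

This asymmetry is why KL divergence is not a true distance metric.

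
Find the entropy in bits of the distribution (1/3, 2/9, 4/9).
1.5305 bits

Shannon entropy is H(X) = -Σ p(x) log p(x).

For P = (1/3, 2/9, 4/9):
H = -1/3 × log_2(1/3) -2/9 × log_2(2/9) -4/9 × log_2(4/9)
H = 1.5305 bits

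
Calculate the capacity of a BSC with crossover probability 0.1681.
0.3467 bits

For a binary symmetric channel (BSC) with error probability p:
Capacity C = 1 - H(p) bits per symbol

where H(p) = -p log₂(p) - (1-p) log₂(1-p) is the binary entropy function.

H(0.1681) = 0.6533 bits
C = 1 - 0.6533 = 0.3467 bits per symbol

This means we can reliably transmit up to 0.3467 bits of information per channel use.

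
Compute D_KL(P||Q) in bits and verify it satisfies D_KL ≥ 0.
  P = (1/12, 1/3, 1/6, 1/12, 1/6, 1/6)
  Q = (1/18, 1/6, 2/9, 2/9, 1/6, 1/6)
0.1950 bits

KL divergence satisfies the Gibbs inequality: D_KL(P||Q) ≥ 0 for all distributions P, Q.

D_KL(P||Q) = Σ p(x) log(p(x)/q(x))
Term by term:
  x=0: 1/12 × log_2[(1/12)/(1/18)] = 0.0487
  x=1: 1/3 × log_2[(1/3)/(1/6)] = 0.3333
  x=2: 1/6 × log_2[(1/6)/(2/9)] = -0.0692
  x=3: 1/12 × log_2[(1/12)/(2/9)] = -0.1179
  x=4: 1/6 × log_2[(1/6)/(1/6)] = 0.0000
  x=5: 1/6 × log_2[(1/6)/(1/6)] = 0.0000
D_KL(P||Q) = 0.1950 bits

D_KL(P||Q) = 0.1950 ≥ 0 ✓

This non-negativity is a fundamental property: relative entropy cannot be negative because it measures how different Q is from P.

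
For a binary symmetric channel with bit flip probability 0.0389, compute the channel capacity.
0.7628 bits

For a binary symmetric channel (BSC) with error probability p:
Capacity C = 1 - H(p) bits per symbol

where H(p) = -p log₂(p) - (1-p) log₂(1-p) is the binary entropy function.

H(0.0389) = 0.2372 bits
C = 1 - 0.2372 = 0.7628 bits per symbol

This means we can reliably transmit up to 0.7628 bits of information per channel use.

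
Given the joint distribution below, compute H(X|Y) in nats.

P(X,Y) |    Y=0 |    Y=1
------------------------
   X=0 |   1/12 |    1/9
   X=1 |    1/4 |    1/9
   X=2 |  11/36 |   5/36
1.0243 nats

Using the chain rule: H(X|Y) = H(X,Y) - H(Y)

First, compute H(X,Y) = 1.6784 nats

Marginal P(Y) = (23/36, 13/36)
H(Y) = 0.6541 nats

H(X|Y) = H(X,Y) - H(Y) = 1.6784 - 0.6541 = 1.0243 nats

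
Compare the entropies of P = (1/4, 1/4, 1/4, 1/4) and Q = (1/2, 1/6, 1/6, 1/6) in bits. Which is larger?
P

Computing entropies in bits:
H(P) = 2.0000
H(Q) = 1.7925

Distribution P has higher entropy.

Intuition: The distribution closer to uniform (more spread out) has higher entropy.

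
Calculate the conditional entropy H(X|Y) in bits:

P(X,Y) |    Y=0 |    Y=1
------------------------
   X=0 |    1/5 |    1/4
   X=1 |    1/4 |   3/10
0.9927 bits

Using the chain rule: H(X|Y) = H(X,Y) - H(Y)

First, compute H(X,Y) = 1.9855 bits

Marginal P(Y) = (9/20, 11/20)
H(Y) = 0.9928 bits

H(X|Y) = H(X,Y) - H(Y) = 1.9855 - 0.9928 = 0.9927 bits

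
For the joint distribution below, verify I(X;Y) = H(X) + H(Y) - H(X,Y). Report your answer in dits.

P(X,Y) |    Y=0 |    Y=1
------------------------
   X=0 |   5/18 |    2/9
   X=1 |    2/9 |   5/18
I(X;Y) = 0.0027 dits

Mutual information has multiple equivalent forms:
- I(X;Y) = H(X) - H(X|Y)
- I(X;Y) = H(Y) - H(Y|X)
- I(X;Y) = H(X) + H(Y) - H(X,Y)

Computing all quantities:
H(X) = 0.3010, H(Y) = 0.3010, H(X,Y) = 0.5994
H(X|Y) = 0.2983, H(Y|X) = 0.2983

Verification:
H(X) - H(X|Y) = 0.3010 - 0.2983 = 0.0027
H(Y) - H(Y|X) = 0.3010 - 0.2983 = 0.0027
H(X) + H(Y) - H(X,Y) = 0.3010 + 0.3010 - 0.5994 = 0.0027

All forms give I(X;Y) = 0.0027 dits. ✓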